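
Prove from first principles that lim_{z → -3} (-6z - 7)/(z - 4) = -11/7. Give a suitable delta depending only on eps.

delta = min(7/2, (49/62)eps)

Let eps > 0 be given. We want delta > 0 with 0 < |z + 3| < delta ⇒ |(-6z - 7)/(z - 4) + 11/7| < eps.
Combining over a common denominator, (-6z - 7)/(z - 4) + 11/7 = [(-6z - 7)·(-7) − 11·(z - 4)] / [(-7)·(z - 4)] = 31(z + 3) / ((-7)(z - 4)).
So |(-6z - 7)/(z - 4) + 11/7| = 31|z + 3| / (7·|z − 4|).
Restrict delta ≤ 7/2. Then |z + 3| < 7/2 gives |z − 4| = |(z + 3) + (-7)| ≥ 7 − 7/2 = 7/2.
Hence |(-6z - 7)/(z - 4) + 11/7| < 31|z + 3|/(7·(7/2)) = (62/49)|z + 3|, which is < eps once |z + 3| < (49/62)eps.
Take delta = min(7/2, (49/62)eps). Then 0 < |z + 3| < delta forces both bounds, so |(-6z - 7)/(z - 4) + 11/7| < eps.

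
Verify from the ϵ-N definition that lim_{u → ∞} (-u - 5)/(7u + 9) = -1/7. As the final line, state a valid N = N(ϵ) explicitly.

Suppose ϵ > 0. We seek N > 0 such that u > N implies |(-u - 5)/(7u + 9) + 1/7| < ϵ.
(-u - 5)/(7u + 9) + 1/7 = (7(-u - 5) − (-1)(7u + 9)) / (7(7u + 9)) = -26/(7(7u + 9)).
For u > 0 we have 7u + 9 > 7u, so |(-u - 5)/(7u + 9) + 1/7| = 26/(7(7u + 9)) < 26/(7·7u) = (26/49)/u.
Thus |(-u - 5)/(7u + 9) + 1/7| < ϵ whenever u > (26/49)/ϵ.
Take N = (26/49)/ϵ. If u > N then |(-u - 5)/(7u + 9) + 1/7| < (26/49)/u < ϵ.

N = (26/49)/ϵ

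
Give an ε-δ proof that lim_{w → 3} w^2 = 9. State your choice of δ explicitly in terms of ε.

δ = min(1, ε/7)

Let ε > 0. We seek δ > 0 with 0 < |w − 3| < δ ⇒ |w^2 − 9| < ε.
Factor: w^2 − 9 = (w − 3)(w + 3), so |w^2 − 9| = |w − 3|·|w + 3|.
Restrict δ ≤ 1. Then |w − 3| < 1 gives |w| < 4, so by the triangle inequality |w + 3| ≤ 4 + 3 = 7.
Hence |w^2 − 9| ≤ 7|w − 3|, which is < ε once |w − 3| < ε/7.
Take δ = min(1, ε/7). If 0 < |w − 3| < δ then both bounds hold and |w^2 − 9| ≤ 7|w − 3| < 7·(ε/7) = ε.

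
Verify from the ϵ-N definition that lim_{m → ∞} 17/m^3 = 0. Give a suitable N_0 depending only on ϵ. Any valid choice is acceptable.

N_0 = (17/ϵ)^{1/3}

Fix ϵ > 0. For m ≥ 1, |17/m^3 − 0| = 17/m^3.
17/m^3 < ϵ ⇔ m^3 > 17/ϵ ⇔ m > (17/ϵ)^{1/3}.
Take N_0 = (17/ϵ)^{1/3}. Then m > N_0 implies 17/m^3 < ϵ.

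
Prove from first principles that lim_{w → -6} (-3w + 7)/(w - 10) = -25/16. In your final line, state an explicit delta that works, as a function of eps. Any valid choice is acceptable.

Suppose eps > 0. We want delta > 0 with 0 < |w + 6| < delta ⇒ |(-3w + 7)/(w - 10) + 25/16| < eps.
Combining over a common denominator, (-3w + 7)/(w - 10) + 25/16 = [(-3w + 7)·(-16) − 25·(w - 10)] / [(-16)·(w - 10)] = 23(w + 6) / ((-16)(w - 10)).
So |(-3w + 7)/(w - 10) + 25/16| = 23|w + 6| / (16·|w − 10|).
Require delta ≤ 8, so |w − 10| ≥ |-16| − |w + 6| > 16 − 8 = 8.
Hence |(-3w + 7)/(w - 10) + 25/16| < 23|w + 6|/(16·8) = (23/128)|w + 6|, which is < eps once |w + 6| < (128/23)eps.
Take delta = min(8, (128/23)eps). Then 0 < |w + 6| < delta forces both bounds, so |(-3w + 7)/(w - 10) + 25/16| < eps.

delta = min(8, (128/23)eps)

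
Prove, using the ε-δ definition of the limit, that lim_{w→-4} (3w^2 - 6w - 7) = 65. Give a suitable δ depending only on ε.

δ = min(2, ε/36)

Let ε > 0 be given. We want δ > 0 such that 0 < |w + 4| < δ implies |(3w^2 - 6w - 7) − 65| < ε.
(3w^2 - 6w - 7) − 65 = 3w^2 - 6w - 72 = (w + 4)(3w - 18).
So |(3w^2 - 6w - 7) − 65| = |w + 4|·|3w - 18|.
Require δ ≤ 2. Then |w + 4| < 2 gives |w| < 6, and by the triangle inequality |3w - 18| ≤ 3·6 + 18 = 36.
Hence |(3w^2 - 6w - 7) − 65| ≤ 36|w + 4| < ε provided |w + 4| < ε/36.
Choosing δ = min(2, ε/36) ensures both conditions, hence |(3w^2 - 6w - 7) − 65| < ε.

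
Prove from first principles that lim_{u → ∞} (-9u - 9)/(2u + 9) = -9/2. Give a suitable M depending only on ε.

M = (63/4)/ε

Let ε > 0. We seek M > 0 such that u > M implies |(-9u - 9)/(2u + 9) + 9/2| < ε.
(-9u - 9)/(2u + 9) + 9/2 = (2(-9u - 9) − (-9)(2u + 9)) / (2(2u + 9)) = 63/(2(2u + 9)).
For u > 0 we have 2u + 9 > 2u, so |(-9u - 9)/(2u + 9) + 9/2| = 63/(2(2u + 9)) < 63/(2·2u) = (63/4)/u.
Thus |(-9u - 9)/(2u + 9) + 9/2| < ε whenever u > (63/4)/ε.
Take M = (63/4)/ε. If u > M then |(-9u - 9)/(2u + 9) + 9/2| < (63/4)/u < ε.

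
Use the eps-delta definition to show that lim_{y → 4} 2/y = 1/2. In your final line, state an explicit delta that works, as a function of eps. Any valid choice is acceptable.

delta = min(2, 4eps)

Let eps > 0. We seek delta > 0 such that 0 < |y − 4| < delta implies |2/y − (1/2)| < eps.
|2/y − (1/2)| = 2·|4 − y|/(4·|y|) = 2|y − 4|/(4|y|).
Require delta ≤ 2 so that |y| > 4 − 2 = 2, hence 4|y| > 8.
Then |2/y − (1/2)| < 2|y − 4|/8, which is < eps when |y − 4| < 4eps.
Take delta = min(2, 4eps). Then 0 < |y − 4| < delta gives both |y − 4| < 2 and |y − 4| < 4eps, so |2/y − (1/2)| < eps.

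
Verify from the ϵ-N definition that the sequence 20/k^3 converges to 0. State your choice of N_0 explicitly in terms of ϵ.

Suppose ϵ > 0. For k ≥ 1, |20/k^3 − 0| = 20/k^3.
20/k^3 < ϵ ⇔ k^3 > 20/ϵ ⇔ k > (20/ϵ)^{1/3}.
Take N_0 = (20/ϵ)^{1/3}. Then k > N_0 implies 20/k^3 < ϵ.

N_0 = (20/ϵ)^{1/3}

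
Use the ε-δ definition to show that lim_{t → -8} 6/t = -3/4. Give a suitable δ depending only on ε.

Let ε > 0. We seek δ > 0 such that 0 < |t + 8| < δ implies |6/t + 3/4| < ε.
|6/t + 3/4| = 6·|-8 − t|/(8·|t|) = 6|t + 8|/(8|t|).
Restrict δ ≤ 4. Then |t + 8| < 4 gives |t| > 4, so 8|t| > 32.
Then |6/t + 3/4| < 6|t + 8|/32, which is < ε when |t + 8| < (16/3)ε.
Take δ = min(4, (16/3)ε). Then 0 < |t + 8| < δ gives both |t + 8| < 4 and |t + 8| < (16/3)ε, so |6/t + 3/4| < ε.

δ = min(4, (16/3)ε)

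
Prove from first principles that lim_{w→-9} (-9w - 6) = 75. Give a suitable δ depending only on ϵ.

Fix ϵ > 0. We need δ > 0 so that 0 < |w + 9| < δ implies |(-9w - 6) − 75| < ϵ.
|(-9w - 6) − 75| = |-9w - 81| = 9|w + 9|.
Thus it suffices that |w + 9| < ϵ/9.
Take δ = ϵ/9. If 0 < |w + 9| < δ then |(-9w - 6) − 75| = 9|w + 9| < 9·(ϵ/9) = ϵ.

δ = ϵ/9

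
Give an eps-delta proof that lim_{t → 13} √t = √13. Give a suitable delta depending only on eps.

delta = min(13, √13·eps)

Let eps > 0 be given. We want delta > 0 such that 0 < |t − 13| < delta implies |√t − √13| < eps.
Rationalise: √t − √13 = (t − 13)/(√t + √13), so |√t − √13| = |t − 13|/(√t + √13).
Restrict delta ≤ 13 so that |t − 13| < 13 forces t > 0, and then √t + √13 > √13.
Hence |√t − √13| < |t − 13|/√13, which is < eps once |t − 13| < √13·eps.
Take delta = min(13, √13·eps). If 0 < |t − 13| < delta then t > 0 and |√t − √13| < |t − 13|/√13 < eps.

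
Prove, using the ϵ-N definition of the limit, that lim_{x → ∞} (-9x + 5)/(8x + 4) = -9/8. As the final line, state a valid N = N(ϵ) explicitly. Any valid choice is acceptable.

Let ϵ > 0 be given. We seek N > 0 such that x > N implies |(-9x + 5)/(8x + 4) + 9/8| < ϵ.
(-9x + 5)/(8x + 4) + 9/8 = (8(-9x + 5) − (-9)(8x + 4)) / (8(8x + 4)) = 76/(8(8x + 4)).
For x > 0 we have 8x + 4 > 8x, so |(-9x + 5)/(8x + 4) + 9/8| = 76/(8(8x + 4)) < 76/(8·8x) = (19/16)/x.
Thus |(-9x + 5)/(8x + 4) + 9/8| < ϵ whenever x > (19/16)/ϵ.
Take N = (19/16)/ϵ. If x > N then |(-9x + 5)/(8x + 4) + 9/8| < (19/16)/x < ϵ.

N = (19/16)/ϵ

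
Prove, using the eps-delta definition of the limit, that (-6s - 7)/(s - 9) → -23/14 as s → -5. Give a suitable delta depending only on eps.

Suppose eps > 0. We want delta > 0 with 0 < |s + 5| < delta ⇒ |(-6s - 7)/(s - 9) + 23/14| < eps.
Combining over a common denominator, (-6s - 7)/(s - 9) + 23/14 = [(-6s - 7)·(-14) − 23·(s - 9)] / [(-14)·(s - 9)] = 61(s + 5) / ((-14)(s - 9)).
So |(-6s - 7)/(s - 9) + 23/14| = 61|s + 5| / (14·|s − 9|).
Require delta ≤ 7, so |s − 9| ≥ |-14| − |s + 5| > 14 − 7 = 7.
Hence |(-6s - 7)/(s - 9) + 23/14| < 61|s + 5|/(14·7) = (61/98)|s + 5|, which is < eps once |s + 5| < (98/61)eps.
Take delta = min(7, (98/61)eps). Then 0 < |s + 5| < delta forces both bounds, so |(-6s - 7)/(s - 9) + 23/14| < eps.

delta = min(7, (98/61)eps)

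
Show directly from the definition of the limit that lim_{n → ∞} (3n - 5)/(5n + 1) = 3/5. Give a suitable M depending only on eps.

M = (28/25)/eps

Let eps > 0 be given. For n ≥ 1, |(3n - 5)/(5n + 1) − (3/5)| = |-28|/(5(5n + 1)) = 28/(5(5n + 1)).
Since 5n + 1 ≥ 5n for n ≥ 1, this is ≤ 28/(5·5n) = (28/25)/n.
So |(3n - 5)/(5n + 1) − (3/5)| < eps whenever n > (28/25)/eps.
Take M = (28/25)/eps. If n > M then |(3n - 5)/(5n + 1) − (3/5)| ≤ (28/25)/n < eps.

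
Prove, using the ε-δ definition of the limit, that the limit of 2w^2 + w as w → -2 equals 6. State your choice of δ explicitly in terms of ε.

δ = min(1, ε/9)

Let ε > 0. We want δ > 0 such that 0 < |w + 2| < δ implies |(2w^2 + w) − 6| < ε.
(2w^2 + w) − 6 = 2w^2 + w - 6 = (w + 2)(2w - 3).
So |(2w^2 + w) − 6| = |w + 2|·|2w - 3|.
Assume first that |w + 2| < 1, so |w| < 3. Then |2w - 3| ≤ 2·3 + 3 = 9.
Hence |(2w^2 + w) − 6| ≤ 9|w + 2| < ε provided |w + 2| < ε/9.
Choosing δ = min(1, ε/9) ensures both conditions, hence |(2w^2 + w) − 6| < ε.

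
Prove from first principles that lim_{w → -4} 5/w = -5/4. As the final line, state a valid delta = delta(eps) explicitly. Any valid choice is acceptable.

Suppose eps > 0. We seek delta > 0 such that 0 < |w + 4| < delta implies |5/w + 5/4| < eps.
|5/w + 5/4| = 5·|-4 − w|/(4·|w|) = 5|w + 4|/(4|w|).
Require delta ≤ 2 so that |w| > 4 − 2 = 2, hence 4|w| > 8.
Then |5/w + 5/4| < 5|w + 4|/8, which is < eps when |w + 4| < (8/5)eps.
Take delta = min(2, (8/5)eps). Then 0 < |w + 4| < delta gives both |w + 4| < 2 and |w + 4| < (8/5)eps, so |5/w + 5/4| < eps.

delta = min(2, (8/5)eps)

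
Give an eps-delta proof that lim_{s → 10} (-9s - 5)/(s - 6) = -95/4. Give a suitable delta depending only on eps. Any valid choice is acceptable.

delta = min(2, (8/59)eps)

Suppose eps > 0. We want delta > 0 with 0 < |s − 10| < delta ⇒ |(-9s - 5)/(s - 6) + 95/4| < eps.
Combining over a common denominator, (-9s - 5)/(s - 6) + 95/4 = [(-9s - 5)·4 − (-95)·(s - 6)] / [4·(s - 6)] = 59(s − 10) / (4(s - 6)).
So |(-9s - 5)/(s - 6) + 95/4| = 59|s − 10| / (4·|s − 6|).
Require delta ≤ 2, so |s − 6| ≥ |4| − |s − 10| > 4 − 2 = 2.
Hence |(-9s - 5)/(s - 6) + 95/4| < 59|s − 10|/(4·2) = (59/8)|s − 10|, which is < eps once |s − 10| < (8/59)eps.
Take delta = min(2, (8/59)eps). Then 0 < |s − 10| < delta forces both bounds, so |(-9s - 5)/(s - 6) + 95/4| < eps.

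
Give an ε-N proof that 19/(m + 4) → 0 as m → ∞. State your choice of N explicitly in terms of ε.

Suppose ε > 0. For m ≥ 1, |19/(m + 4) − 0| = 19/(m + 4) ≤ 19/m.
We need 19/m < ε, i.e. m > 19/ε.
Take N = 19/ε. If m > N then |19/(m + 4)| ≤ 19/m < ε.

N = 19/ε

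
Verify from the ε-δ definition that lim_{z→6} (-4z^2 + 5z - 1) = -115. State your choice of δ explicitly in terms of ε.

δ = min(1, ε/47)

Fix ε > 0. We want δ > 0 such that 0 < |z − 6| < δ implies |(-4z^2 + 5z - 1) + 115| < ε.
(-4z^2 + 5z - 1) + 115 = -4z^2 + 5z + 114 = (z − 6)(-4z - 19).
So |(-4z^2 + 5z - 1) + 115| = |z − 6|·|-4z - 19|.
Require δ ≤ 1. Then |z − 6| < 1 gives |z| < 7, and by the triangle inequality |-4z - 19| ≤ 4·7 + 19 = 47.
Hence |(-4z^2 + 5z - 1) + 115| ≤ 47|z − 6| < ε provided |z − 6| < ε/47.
Choosing δ = min(1, ε/47) ensures both conditions, hence |(-4z^2 + 5z - 1) + 115| < ε.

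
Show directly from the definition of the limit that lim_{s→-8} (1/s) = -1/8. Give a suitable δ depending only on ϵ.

δ = min(4, 32ϵ)

Suppose ϵ > 0. We seek δ > 0 such that 0 < |s + 8| < δ implies |1/s + 1/8| < ϵ.
|1/s + 1/8| = |-8 − s|/(8·|s|) = |s + 8|/(8|s|).
Restrict δ ≤ 4. Then |s + 8| < 4 gives |s| > 4, so 8|s| > 32.
Then |1/s + 1/8| < |s + 8|/32, which is < ϵ when |s + 8| < 32ϵ.
Take δ = min(4, 32ϵ). Then 0 < |s + 8| < δ gives both |s + 8| < 4 and |s + 8| < 32ϵ, so |1/s + 1/8| < ϵ.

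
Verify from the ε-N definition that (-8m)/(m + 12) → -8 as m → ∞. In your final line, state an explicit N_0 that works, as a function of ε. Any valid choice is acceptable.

N_0 = 96/ε

Fix ε > 0. For m ≥ 1, |(-8m)/(m + 12) + 8| = |96|/((m + 12)) = 96/((m + 12)).
Since m + 12 ≥ m for m ≥ 1, this is ≤ 96/(m) = 96/m.
So |(-8m)/(m + 12) + 8| < ε whenever m > 96/ε.
Take N_0 = 96/ε. If m > N_0 then |(-8m)/(m + 12) + 8| ≤ 96/m < ε.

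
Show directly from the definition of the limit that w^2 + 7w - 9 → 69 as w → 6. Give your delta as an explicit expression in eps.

delta = min(1, eps/20)

Fix eps > 0. We want delta > 0 such that 0 < |w − 6| < delta implies |(w^2 + 7w - 9) − 69| < eps.
(w^2 + 7w - 9) − 69 = w^2 + 7w - 78 = (w − 6)(w + 13).
So |(w^2 + 7w - 9) − 69| = |w − 6|·|w + 13|.
Require delta ≤ 1. Then |w − 6| < 1 gives |w| < 7, and by the triangle inequality |w + 13| ≤ 7 + 13 = 20.
Hence |(w^2 + 7w - 9) − 69| ≤ 20|w − 6| < eps provided |w − 6| < eps/20.
Take delta = min(1, eps/20). Then 0 < |w − 6| < delta gives both |w − 6| < 1 and |w − 6| < eps/20, so |(w^2 + 7w - 9) − 69| < eps.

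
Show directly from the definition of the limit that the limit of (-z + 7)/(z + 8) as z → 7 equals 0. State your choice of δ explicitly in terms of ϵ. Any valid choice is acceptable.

δ = min(15/2, (15/2)ϵ)

Let ϵ > 0. We want δ > 0 with 0 < |z − 7| < δ ⇒ |(-z + 7)/(z + 8) − 0| < ϵ.
Combining over a common denominator, (-z + 7)/(z + 8) − 0 = [(-z + 7)·15 − 0·(z + 8)] / [15·(z + 8)] = -15(z − 7) / (15(z + 8)).
So |(-z + 7)/(z + 8) − 0| = 15|z − 7| / (15·|z + 8|).
Require δ ≤ 15/2, so |z + 8| ≥ |15| − |z − 7| > 15 − 15/2 = 15/2.
Hence |(-z + 7)/(z + 8) − 0| < 15|z − 7|/(15·(15/2)) = (2/15)|z − 7|, which is < ϵ once |z − 7| < (15/2)ϵ.
Take δ = min(15/2, (15/2)ϵ). Then 0 < |z − 7| < δ forces both bounds, so |(-z + 7)/(z + 8) − 0| < ϵ.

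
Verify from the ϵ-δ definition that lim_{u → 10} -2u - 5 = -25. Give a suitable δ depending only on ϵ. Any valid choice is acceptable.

Suppose ϵ > 0. We need δ > 0 so that 0 < |u − 10| < δ implies |(-2u - 5) + 25| < ϵ.
|(-2u - 5) + 25| = |-2u + 20| = 2|u − 10|.
So 2|u − 10| < ϵ exactly when |u − 10| < ϵ/2.
Choosing δ = ϵ/2 gives |(-2u - 5) + 25| = 2|u − 10| < ϵ whenever |u − 10| < δ.

δ = ϵ/2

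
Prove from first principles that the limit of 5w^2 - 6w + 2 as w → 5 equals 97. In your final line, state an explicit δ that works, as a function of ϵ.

Let ϵ > 0. We want δ > 0 such that 0 < |w − 5| < δ implies |(5w^2 - 6w + 2) − 97| < ϵ.
(5w^2 - 6w + 2) − 97 = 5w^2 - 6w - 95 = (w − 5)(5w + 19).
So |(5w^2 - 6w + 2) − 97| = |w − 5|·|5w + 19|.
Assume first that |w − 5| < 1, so |w| < 6. Then |5w + 19| ≤ 5·6 + 19 = 49.
Hence |(5w^2 - 6w + 2) − 97| ≤ 49|w − 5| < ϵ provided |w − 5| < ϵ/49.
Take δ = min(1, ϵ/49). Then 0 < |w − 5| < δ gives both |w − 5| < 1 and |w − 5| < ϵ/49, so |(5w^2 - 6w + 2) − 97| < ϵ.

δ = min(1, ϵ/49)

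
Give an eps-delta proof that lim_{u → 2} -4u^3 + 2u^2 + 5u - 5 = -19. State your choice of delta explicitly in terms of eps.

Let eps > 0. We want delta > 0 such that 0 < |u − 2| < delta implies |(-4u^3 + 2u^2 + 5u - 5) + 19| < eps.
(-4u^3 + 2u^2 + 5u - 5) + 19 = -4u^3 + 2u^2 + 5u + 14 = (u − 2)(-4u^2 - 6u - 7).
So |(-4u^3 + 2u^2 + 5u - 5) + 19| = |u − 2|·|-4u^2 - 6u - 7|.
Require delta ≤ 1. Then |u − 2| < 1 gives |u| < 3, and by the triangle inequality |-4u^2 - 6u - 7| ≤ 4·3^2 + 6·3 + 7 = 61.
Hence |(-4u^3 + 2u^2 + 5u - 5) + 19| ≤ 61|u − 2| < eps provided |u − 2| < eps/61.
Take delta = min(1, eps/61). Then 0 < |u − 2| < delta gives both |u − 2| < 1 and |u − 2| < eps/61, so |(-4u^3 + 2u^2 + 5u - 5) + 19| < eps.

delta = min(1, eps/61)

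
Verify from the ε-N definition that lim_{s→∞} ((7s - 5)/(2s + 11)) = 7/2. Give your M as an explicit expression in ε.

M = (87/4)/ε

Let ε > 0. We seek M > 0 such that s > M implies |(7s - 5)/(2s + 11) − (7/2)| < ε.
(7s - 5)/(2s + 11) − (7/2) = (2(7s - 5) − 7(2s + 11)) / (2(2s + 11)) = -87/(2(2s + 11)).
For s > 0 we have 2s + 11 > 2s, so |(7s - 5)/(2s + 11) − (7/2)| = 87/(2(2s + 11)) < 87/(2·2s) = (87/4)/s.
Thus |(7s - 5)/(2s + 11) − (7/2)| < ε whenever s > (87/4)/ε.
Take M = (87/4)/ε. If s > M then |(7s - 5)/(2s + 11) − (7/2)| < (87/4)/s < ε.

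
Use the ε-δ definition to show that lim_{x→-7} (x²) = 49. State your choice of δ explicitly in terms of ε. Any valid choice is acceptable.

δ = min(2, ε/16)

Fix ε > 0. We seek δ > 0 with 0 < |x + 7| < δ ⇒ |x² − 49| < ε.
Factor: x² − 49 = (x + 7)(x - 7), so |x² − 49| = |x + 7|·|x - 7|.
Impose δ ≤ 2 so that |x| < 9; then |x - 7| ≤ 16.
Hence |x² − 49| ≤ 16|x + 7|, which is < ε once |x + 7| < ε/16.
Take δ = min(2, ε/16). If 0 < |x + 7| < δ then both bounds hold and |x² − 49| ≤ 16|x + 7| < 16·(ε/16) = ε.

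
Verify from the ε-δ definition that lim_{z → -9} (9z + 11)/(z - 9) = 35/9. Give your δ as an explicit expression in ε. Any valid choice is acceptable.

δ = min(9, (81/46)ε)

Fix ε > 0. We want δ > 0 with 0 < |z + 9| < δ ⇒ |(9z + 11)/(z - 9) − (35/9)| < ε.
Combining over a common denominator, (9z + 11)/(z - 9) − (35/9) = [(9z + 11)·(-18) − (-70)·(z - 9)] / [(-18)·(z - 9)] = -92(z + 9) / ((-18)(z - 9)).
So |(9z + 11)/(z - 9) − (35/9)| = 92|z + 9| / (18·|z − 9|).
Require δ ≤ 9, so |z − 9| ≥ |-18| − |z + 9| > 18 − 9 = 9.
Hence |(9z + 11)/(z - 9) − (35/9)| < 92|z + 9|/(18·9) = (46/81)|z + 9|, which is < ε once |z + 9| < (81/46)ε.
Take δ = min(9, (81/46)ε). Then 0 < |z + 9| < δ forces both bounds, so |(9z + 11)/(z - 9) − (35/9)| < ε.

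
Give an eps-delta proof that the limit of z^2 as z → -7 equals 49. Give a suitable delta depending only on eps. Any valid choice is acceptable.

Suppose eps > 0. We seek delta > 0 with 0 < |z + 7| < delta ⇒ |z^2 − 49| < eps.
Factor: z^2 − 49 = (z + 7)(z - 7), so |z^2 − 49| = |z + 7|·|z - 7|.
Restrict delta ≤ 1. Then |z + 7| < 1 gives |z| < 8, so by the triangle inequality |z - 7| ≤ 8 + 7 = 15.
Hence |z^2 − 49| ≤ 15|z + 7|, which is < eps once |z + 7| < eps/15.
Take delta = min(1, eps/15). If 0 < |z + 7| < delta then both bounds hold and |z^2 − 49| ≤ 15|z + 7| < 15·(eps/15) = eps.

delta = min(1, eps/15)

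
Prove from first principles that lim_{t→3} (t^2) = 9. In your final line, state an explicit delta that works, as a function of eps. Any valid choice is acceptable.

Suppose eps > 0. We seek delta > 0 with 0 < |t − 3| < delta ⇒ |t^2 − 9| < eps.
Factor: t^2 − 9 = (t − 3)(t + 3), so |t^2 − 9| = |t − 3|·|t + 3|.
Restrict delta ≤ 1. Then |t − 3| < 1 gives |t| < 4, so by the triangle inequality |t + 3| ≤ 4 + 3 = 7.
Hence |t^2 − 9| ≤ 7|t − 3|, which is < eps once |t − 3| < eps/7.
Take delta = min(1, eps/7). If 0 < |t − 3| < delta then both bounds hold and |t^2 − 9| ≤ 7|t − 3| < 7·(eps/7) = eps.

delta = min(1, eps/7)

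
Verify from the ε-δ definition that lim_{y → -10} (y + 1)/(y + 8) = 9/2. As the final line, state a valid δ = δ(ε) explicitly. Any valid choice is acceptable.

δ = min(1, (2/7)ε)

Suppose ε > 0. We want δ > 0 with 0 < |y + 10| < δ ⇒ |(y + 1)/(y + 8) − (9/2)| < ε.
Combining over a common denominator, (y + 1)/(y + 8) − (9/2) = [(y + 1)·(-2) − (-9)·(y + 8)] / [(-2)·(y + 8)] = 7(y + 10) / ((-2)(y + 8)).
So |(y + 1)/(y + 8) − (9/2)| = 7|y + 10| / (2·|y + 8|).
Require δ ≤ 1, so |y + 8| ≥ |-2| − |y + 10| > 2 − 1 = 1.
Hence |(y + 1)/(y + 8) − (9/2)| < 7|y + 10|/(2·1) = (7/2)|y + 10|, which is < ε once |y + 10| < (2/7)ε.
Take δ = min(1, (2/7)ε). Then 0 < |y + 10| < δ forces both bounds, so |(y + 1)/(y + 8) − (9/2)| < ε.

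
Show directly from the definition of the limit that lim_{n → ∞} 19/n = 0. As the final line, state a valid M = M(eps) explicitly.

Suppose eps > 0. For n ≥ 1, |19/n − 0| = 19/(n) ≤ 19/n.
We need 19/n < eps, i.e. n > 19/eps.
Take M = 19/eps. If n > M then |19/n| ≤ 19/n < eps.

M = 19/eps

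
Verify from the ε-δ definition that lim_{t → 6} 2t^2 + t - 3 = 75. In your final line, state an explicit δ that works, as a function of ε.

Fix ε > 0. We want δ > 0 such that 0 < |t − 6| < δ implies |(2t^2 + t - 3) − 75| < ε.
(2t^2 + t - 3) − 75 = 2t^2 + t - 78 = (t − 6)(2t + 13).
So |(2t^2 + t - 3) − 75| = |t − 6|·|2t + 13|.
Require δ ≤ 1. Then |t − 6| < 1 gives |t| < 7, and by the triangle inequality |2t + 13| ≤ 2·7 + 13 = 27.
Hence |(2t^2 + t - 3) − 75| ≤ 27|t − 6| < ε provided |t − 6| < ε/27.
Choosing δ = min(1, ε/27) ensures both conditions, hence |(2t^2 + t - 3) − 75| < ε.

δ = min(1, ε/27)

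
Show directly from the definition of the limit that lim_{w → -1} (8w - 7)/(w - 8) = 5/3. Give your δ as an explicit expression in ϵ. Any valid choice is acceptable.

Fix ϵ > 0. We want δ > 0 with 0 < |w + 1| < δ ⇒ |(8w - 7)/(w - 8) − (5/3)| < ϵ.
Combining over a common denominator, (8w - 7)/(w - 8) − (5/3) = [(8w - 7)·(-9) − (-15)·(w - 8)] / [(-9)·(w - 8)] = -57(w + 1) / ((-9)(w - 8)).
So |(8w - 7)/(w - 8) − (5/3)| = 57|w + 1| / (9·|w − 8|).
Restrict δ ≤ 9/2. Then |w + 1| < 9/2 gives |w − 8| = |(w + 1) + (-9)| ≥ 9 − 9/2 = 9/2.
Hence |(8w - 7)/(w - 8) − (5/3)| < 57|w + 1|/(9·(9/2)) = (38/27)|w + 1|, which is < ϵ once |w + 1| < (27/38)ϵ.
Take δ = min(9/2, (27/38)ϵ). Then 0 < |w + 1| < δ forces both bounds, so |(8w - 7)/(w - 8) − (5/3)| < ϵ.

δ = min(9/2, (27/38)ϵ)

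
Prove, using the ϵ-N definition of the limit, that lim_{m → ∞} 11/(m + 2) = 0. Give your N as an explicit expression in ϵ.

N = 11/ϵ

Suppose ϵ > 0. For m ≥ 1, |11/(m + 2) − 0| = 11/(m + 2) ≤ 11/m.
We need 11/m < ϵ, i.e. m > 11/ϵ.
Take N = 11/ϵ. If m > N then |11/(m + 2)| ≤ 11/m < ϵ.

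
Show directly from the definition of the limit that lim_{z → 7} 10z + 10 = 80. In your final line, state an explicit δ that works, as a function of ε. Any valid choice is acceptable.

δ = ε/10

Let ε > 0. We need δ > 0 so that 0 < |z − 7| < δ implies |(10z + 10) − 80| < ε.
|(10z + 10) − 80| = |10z - 70| = 10|z − 7|.
So 10|z − 7| < ε exactly when |z − 7| < ε/10.
Choosing δ = ε/10 gives |(10z + 10) − 80| = 10|z − 7| < ε whenever |z − 7| < δ.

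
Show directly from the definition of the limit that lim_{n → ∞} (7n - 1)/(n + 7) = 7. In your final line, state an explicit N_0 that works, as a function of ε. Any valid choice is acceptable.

Fix ε > 0. For n ≥ 1, |(7n - 1)/(n + 7) − 7| = |-50|/((n + 7)) = 50/((n + 7)).
Since n + 7 ≥ n for n ≥ 1, this is ≤ 50/(n) = 50/n.
So |(7n - 1)/(n + 7) − 7| < ε whenever n > 50/ε.
Take N_0 = 50/ε. If n > N_0 then |(7n - 1)/(n + 7) − 7| ≤ 50/n < ε.

N_0 = 50/ε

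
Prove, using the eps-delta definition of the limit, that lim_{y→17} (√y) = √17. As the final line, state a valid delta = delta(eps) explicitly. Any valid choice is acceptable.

delta = min(17, √17·eps)

Let eps > 0 be given. We want delta > 0 such that 0 < |y − 17| < delta implies |√y − √17| < eps.
Rationalise: √y − √17 = (y − 17)/(√y + √17), so |√y − √17| = |y − 17|/(√y + √17).
Restrict delta ≤ 17 so that |y − 17| < 17 forces y > 0, and then √y + √17 > √17.
Hence |√y − √17| < |y − 17|/√17, which is < eps once |y − 17| < √17·eps.
Take delta = min(17, √17·eps). If 0 < |y − 17| < delta then y > 0 and |√y − √17| < |y − 17|/√17 < eps.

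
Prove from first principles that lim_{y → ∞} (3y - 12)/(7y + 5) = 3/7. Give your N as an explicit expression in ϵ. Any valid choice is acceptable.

Let ϵ > 0 be given. We seek N > 0 such that y > N implies |(3y - 12)/(7y + 5) − (3/7)| < ϵ.
(3y - 12)/(7y + 5) − (3/7) = (7(3y - 12) − 3(7y + 5)) / (7(7y + 5)) = -99/(7(7y + 5)).
For y > 0 we have 7y + 5 > 7y, so |(3y - 12)/(7y + 5) − (3/7)| = 99/(7(7y + 5)) < 99/(7·7y) = (99/49)/y.
Thus |(3y - 12)/(7y + 5) − (3/7)| < ϵ whenever y > (99/49)/ϵ.
Take N = (99/49)/ϵ. If y > N then |(3y - 12)/(7y + 5) − (3/7)| < (99/49)/y < ϵ.

N = (99/49)/ϵ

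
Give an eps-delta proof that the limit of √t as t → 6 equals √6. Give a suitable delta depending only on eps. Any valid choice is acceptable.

delta = min(6, √6·eps)

Fix eps > 0. We want delta > 0 such that 0 < |t − 6| < delta implies |√t − √6| < eps.
Rationalise: √t − √6 = (t − 6)/(√t + √6), so |√t − √6| = |t − 6|/(√t + √6).
Restrict delta ≤ 6 so that |t − 6| < 6 forces t > 0, and then √t + √6 > √6.
Hence |√t − √6| < |t − 6|/√6, which is < eps once |t − 6| < √6·eps.
Take delta = min(6, √6·eps). If 0 < |t − 6| < delta then t > 0 and |√t − √6| < |t − 6|/√6 < eps.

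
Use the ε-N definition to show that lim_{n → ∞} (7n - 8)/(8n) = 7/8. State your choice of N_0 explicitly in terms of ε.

N_0 = 1/ε

Let ε > 0 be given. For n ≥ 1, |(7n - 8)/(8n) − (7/8)| = |-64|/(8(8n)) = 64/(8(8n)).
Since 8n ≥ 8n for n ≥ 1, this is ≤ 64/(8·8n) = 1/n.
So |(7n - 8)/(8n) − (7/8)| < ε whenever n > 1/ε.
Take N_0 = 1/ε. If n > N_0 then |(7n - 8)/(8n) − (7/8)| ≤ 1/n < ε.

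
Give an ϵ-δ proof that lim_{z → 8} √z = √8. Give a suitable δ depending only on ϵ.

δ = min(8, √8·ϵ)

Suppose ϵ > 0. We want δ > 0 such that 0 < |z − 8| < δ implies |√z − √8| < ϵ.
Rationalise: √z − √8 = (z − 8)/(√z + √8), so |√z − √8| = |z − 8|/(√z + √8).
Restrict δ ≤ 8 so that |z − 8| < 8 forces z > 0, and then √z + √8 > √8.
Hence |√z − √8| < |z − 8|/√8, which is < ϵ once |z − 8| < √8·ϵ.
Take δ = min(8, √8·ϵ). If 0 < |z − 8| < δ then z > 0 and |√z − √8| < |z − 8|/√8 < ϵ.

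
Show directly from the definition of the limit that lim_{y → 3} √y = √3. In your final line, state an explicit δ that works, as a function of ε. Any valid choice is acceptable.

δ = min(3, √3·ε)

Let ε > 0. We want δ > 0 such that 0 < |y − 3| < δ implies |√y − √3| < ε.
Rationalise: √y − √3 = (y − 3)/(√y + √3), so |√y − √3| = |y − 3|/(√y + √3).
Restrict δ ≤ 3 so that |y − 3| < 3 forces y > 0, and then √y + √3 > √3.
Hence |√y − √3| < |y − 3|/√3, which is < ε once |y − 3| < √3·ε.
Take δ = min(3, √3·ε). If 0 < |y − 3| < δ then y > 0 and |√y − √3| < |y − 3|/√3 < ε.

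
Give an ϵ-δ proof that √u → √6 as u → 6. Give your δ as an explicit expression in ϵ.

Fix ϵ > 0. We want δ > 0 such that 0 < |u − 6| < δ implies |√u − √6| < ϵ.
Rationalise: √u − √6 = (u − 6)/(√u + √6), so |√u − √6| = |u − 6|/(√u + √6).
Restrict δ ≤ 6 so that |u − 6| < 6 forces u > 0, and then √u + √6 > √6.
Hence |√u − √6| < |u − 6|/√6, which is < ϵ once |u − 6| < √6·ϵ.
Take δ = min(6, √6·ϵ). If 0 < |u − 6| < δ then u > 0 and |√u − √6| < |u − 6|/√6 < ϵ.

δ = min(6, √6·ϵ)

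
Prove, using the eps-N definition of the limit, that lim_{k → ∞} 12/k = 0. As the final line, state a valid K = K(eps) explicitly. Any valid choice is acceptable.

K = 12/eps

Let eps > 0. For k ≥ 1, |12/k − 0| = 12/(k) ≤ 12/k.
We need 12/k < eps, i.e. k > 12/eps.
Take K = 12/eps. If k > K then |12/k| ≤ 12/k < eps.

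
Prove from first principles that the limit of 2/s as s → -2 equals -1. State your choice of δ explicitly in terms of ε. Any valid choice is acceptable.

Suppose ε > 0. We seek δ > 0 such that 0 < |s + 2| < δ implies |2/s + 1| < ε.
|2/s + 1| = 2·|-2 − s|/(2·|s|) = 2|s + 2|/(2|s|).
Restrict δ ≤ 1. Then |s + 2| < 1 gives |s| > 1, so 2|s| > 2.
Then |2/s + 1| < 2|s + 2|/2, which is < ε when |s + 2| < ε.
Take δ = min(1, ε). Then 0 < |s + 2| < δ gives both |s + 2| < 1 and |s + 2| < ε, so |2/s + 1| < ε.

δ = min(1, ε)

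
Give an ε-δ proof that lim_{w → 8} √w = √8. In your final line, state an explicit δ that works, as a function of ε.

δ = min(8, √8·ε)

Suppose ε > 0. We want δ > 0 such that 0 < |w − 8| < δ implies |√w − √8| < ε.
Rationalise: √w − √8 = (w − 8)/(√w + √8), so |√w − √8| = |w − 8|/(√w + √8).
Restrict δ ≤ 8 so that |w − 8| < 8 forces w > 0, and then √w + √8 > √8.
Hence |√w − √8| < |w − 8|/√8, which is < ε once |w − 8| < √8·ε.
Take δ = min(8, √8·ε). If 0 < |w − 8| < δ then w > 0 and |√w − √8| < |w − 8|/√8 < ε.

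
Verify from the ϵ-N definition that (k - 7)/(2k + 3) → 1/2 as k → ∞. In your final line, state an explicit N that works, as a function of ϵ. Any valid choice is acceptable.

Fix ϵ > 0. For k ≥ 1, |(k - 7)/(2k + 3) − (1/2)| = |-17|/(2(2k + 3)) = 17/(2(2k + 3)).
Since 2k + 3 ≥ 2k for k ≥ 1, this is ≤ 17/(2·2k) = (17/4)/k.
So |(k - 7)/(2k + 3) − (1/2)| < ϵ whenever k > (17/4)/ϵ.
Take N = (17/4)/ϵ. If k > N then |(k - 7)/(2k + 3) − (1/2)| ≤ (17/4)/k < ϵ.

N = (17/4)/ϵ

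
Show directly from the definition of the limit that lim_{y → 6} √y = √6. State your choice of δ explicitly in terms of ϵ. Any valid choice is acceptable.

δ = min(6, √6·ϵ)

Suppose ϵ > 0. We want δ > 0 such that 0 < |y − 6| < δ implies |√y − √6| < ϵ.
Rationalise: √y − √6 = (y − 6)/(√y + √6), so |√y − √6| = |y − 6|/(√y + √6).
Restrict δ ≤ 6 so that |y − 6| < 6 forces y > 0, and then √y + √6 > √6.
Hence |√y − √6| < |y − 6|/√6, which is < ϵ once |y − 6| < √6·ϵ.
Take δ = min(6, √6·ϵ). If 0 < |y − 6| < δ then y > 0 and |√y − √6| < |y − 6|/√6 < ϵ.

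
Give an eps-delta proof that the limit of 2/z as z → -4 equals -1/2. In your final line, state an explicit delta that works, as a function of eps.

Suppose eps > 0. We seek delta > 0 such that 0 < |z + 4| < delta implies |2/z + 1/2| < eps.
|2/z + 1/2| = 2·|-4 − z|/(4·|z|) = 2|z + 4|/(4|z|).
Restrict delta ≤ 2. Then |z + 4| < 2 gives |z| > 2, so 4|z| > 8.
Then |2/z + 1/2| < 2|z + 4|/8, which is < eps when |z + 4| < 4eps.
Take delta = min(2, 4eps). Then 0 < |z + 4| < delta gives both |z + 4| < 2 and |z + 4| < 4eps, so |2/z + 1/2| < eps.

delta = min(2, 4eps)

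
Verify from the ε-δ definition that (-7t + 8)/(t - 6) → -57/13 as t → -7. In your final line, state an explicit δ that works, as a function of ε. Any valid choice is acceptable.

δ = min(13/2, (169/68)ε)

Suppose ε > 0. We want δ > 0 with 0 < |t + 7| < δ ⇒ |(-7t + 8)/(t - 6) + 57/13| < ε.
Combining over a common denominator, (-7t + 8)/(t - 6) + 57/13 = [(-7t + 8)·(-13) − 57·(t - 6)] / [(-13)·(t - 6)] = 34(t + 7) / ((-13)(t - 6)).
So |(-7t + 8)/(t - 6) + 57/13| = 34|t + 7| / (13·|t − 6|).
Require δ ≤ 13/2, so |t − 6| ≥ |-13| − |t + 7| > 13 − 13/2 = 13/2.
Hence |(-7t + 8)/(t - 6) + 57/13| < 34|t + 7|/(13·(13/2)) = (68/169)|t + 7|, which is < ε once |t + 7| < (169/68)ε.
Take δ = min(13/2, (169/68)ε). Then 0 < |t + 7| < δ forces both bounds, so |(-7t + 8)/(t - 6) + 57/13| < ε.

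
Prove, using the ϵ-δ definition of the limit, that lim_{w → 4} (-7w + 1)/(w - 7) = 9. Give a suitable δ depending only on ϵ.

δ = min(3/2, (3/32)ϵ)

Fix ϵ > 0. We want δ > 0 with 0 < |w − 4| < δ ⇒ |(-7w + 1)/(w - 7) − 9| < ϵ.
Combining over a common denominator, (-7w + 1)/(w - 7) − 9 = [(-7w + 1)·(-3) − (-27)·(w - 7)] / [(-3)·(w - 7)] = 48(w − 4) / ((-3)(w - 7)).
So |(-7w + 1)/(w - 7) − 9| = 48|w − 4| / (3·|w − 7|).
Require δ ≤ 3/2, so |w − 7| ≥ |-3| − |w − 4| > 3 − 3/2 = 3/2.
Hence |(-7w + 1)/(w - 7) − 9| < 48|w − 4|/(3·(3/2)) = (32/3)|w − 4|, which is < ϵ once |w − 4| < (3/32)ϵ.
Take δ = min(3/2, (3/32)ϵ). Then 0 < |w − 4| < δ forces both bounds, so |(-7w + 1)/(w - 7) − 9| < ϵ.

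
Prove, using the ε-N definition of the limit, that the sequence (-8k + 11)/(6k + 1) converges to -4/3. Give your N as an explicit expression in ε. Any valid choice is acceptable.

N = (37/18)/ε

Suppose ε > 0. For k ≥ 1, |(-8k + 11)/(6k + 1) + 4/3| = |74|/(6(6k + 1)) = 74/(6(6k + 1)).
Since 6k + 1 ≥ 6k for k ≥ 1, this is ≤ 74/(6·6k) = (37/18)/k.
So |(-8k + 11)/(6k + 1) + 4/3| < ε whenever k > (37/18)/ε.
Take N = (37/18)/ε. If k > N then |(-8k + 11)/(6k + 1) + 4/3| ≤ (37/18)/k < ε.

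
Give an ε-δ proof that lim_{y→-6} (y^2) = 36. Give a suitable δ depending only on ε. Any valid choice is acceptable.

δ = min(2, ε/14)

Suppose ε > 0. We seek δ > 0 with 0 < |y + 6| < δ ⇒ |y^2 − 36| < ε.
Factor: y^2 − 36 = (y + 6)(y - 6), so |y^2 − 36| = |y + 6|·|y - 6|.
Impose δ ≤ 2 so that |y| < 8; then |y - 6| ≤ 14.
Hence |y^2 − 36| ≤ 14|y + 6|, which is < ε once |y + 6| < ε/14.
Take δ = min(2, ε/14). If 0 < |y + 6| < δ then both bounds hold and |y^2 − 36| ≤ 14|y + 6| < 14·(ε/14) = ε.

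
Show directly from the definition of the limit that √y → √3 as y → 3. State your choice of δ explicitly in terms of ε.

Suppose ε > 0. We want δ > 0 such that 0 < |y − 3| < δ implies |√y − √3| < ε.
Rationalise: √y − √3 = (y − 3)/(√y + √3), so |√y − √3| = |y − 3|/(√y + √3).
Restrict δ ≤ 3 so that |y − 3| < 3 forces y > 0, and then √y + √3 > √3.
Hence |√y − √3| < |y − 3|/√3, which is < ε once |y − 3| < √3·ε.
Take δ = min(3, √3·ε). If 0 < |y − 3| < δ then y > 0 and |√y − √3| < |y − 3|/√3 < ε.

δ = min(3, √3·ε)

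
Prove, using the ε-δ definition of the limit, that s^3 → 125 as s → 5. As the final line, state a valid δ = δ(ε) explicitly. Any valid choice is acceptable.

δ = min(1, ε/91)

Fix ε > 0. We seek δ > 0 with 0 < |s − 5| < δ ⇒ |s^3 − 125| < ε.
Factor: s^3 − 125 = (s − 5)(s^2 + 5s + 25), so |s^3 − 125| = |s − 5|·|s^2 + 5s + 25|.
Restrict δ ≤ 1. Then |s − 5| < 1 gives |s| < 6, so by the triangle inequality |s^2 + 5s + 25| ≤ 6^2 + 5·6 + 25 = 91.
Hence |s^3 − 125| ≤ 91|s − 5|, which is < ε once |s − 5| < ε/91.
Take δ = min(1, ε/91). If 0 < |s − 5| < δ then both bounds hold and |s^3 − 125| ≤ 91|s − 5| < 91·(ε/91) = ε.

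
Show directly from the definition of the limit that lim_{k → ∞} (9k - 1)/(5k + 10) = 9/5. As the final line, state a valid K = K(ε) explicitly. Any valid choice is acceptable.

Suppose ε > 0. For k ≥ 1, |(9k - 1)/(5k + 10) − (9/5)| = |-95|/(5(5k + 10)) = 95/(5(5k + 10)).
Since 5k + 10 ≥ 5k for k ≥ 1, this is ≤ 95/(5·5k) = (19/5)/k.
So |(9k - 1)/(5k + 10) − (9/5)| < ε whenever k > (19/5)/ε.
Take K = (19/5)/ε. If k > K then |(9k - 1)/(5k + 10) − (9/5)| ≤ (19/5)/k < ε.

K = (19/5)/ε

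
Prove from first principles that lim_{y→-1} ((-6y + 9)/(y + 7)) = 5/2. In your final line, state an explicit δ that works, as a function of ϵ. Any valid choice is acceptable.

δ = min(3, (6/17)ϵ)

Suppose ϵ > 0. We want δ > 0 with 0 < |y + 1| < δ ⇒ |(-6y + 9)/(y + 7) − (5/2)| < ϵ.
Combining over a common denominator, (-6y + 9)/(y + 7) − (5/2) = [(-6y + 9)·6 − 15·(y + 7)] / [6·(y + 7)] = -51(y + 1) / (6(y + 7)).
So |(-6y + 9)/(y + 7) − (5/2)| = 51|y + 1| / (6·|y + 7|).
Require δ ≤ 3, so |y + 7| ≥ |6| − |y + 1| > 6 − 3 = 3.
Hence |(-6y + 9)/(y + 7) − (5/2)| < 51|y + 1|/(6·3) = (17/6)|y + 1|, which is < ϵ once |y + 1| < (6/17)ϵ.
Take δ = min(3, (6/17)ϵ). Then 0 < |y + 1| < δ forces both bounds, so |(-6y + 9)/(y + 7) − (5/2)| < ϵ.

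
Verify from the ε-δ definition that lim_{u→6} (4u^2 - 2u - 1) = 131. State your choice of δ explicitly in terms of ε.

Fix ε > 0. We want δ > 0 such that 0 < |u − 6| < δ implies |(4u^2 - 2u - 1) − 131| < ε.
(4u^2 - 2u - 1) − 131 = 4u^2 - 2u - 132 = (u − 6)(4u + 22).
So |(4u^2 - 2u - 1) − 131| = |u − 6|·|4u + 22|.
Assume first that |u − 6| < 1, so |u| < 7. Then |4u + 22| ≤ 4·7 + 22 = 50.
Hence |(4u^2 - 2u - 1) − 131| ≤ 50|u − 6| < ε provided |u − 6| < ε/50.
Choosing δ = min(1, ε/50) ensures both conditions, hence |(4u^2 - 2u - 1) − 131| < ε.

δ = min(1, ε/50)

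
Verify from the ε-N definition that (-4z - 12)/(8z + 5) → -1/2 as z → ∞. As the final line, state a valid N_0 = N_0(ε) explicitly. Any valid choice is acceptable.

Fix ε > 0. We seek N_0 > 0 such that z > N_0 implies |(-4z - 12)/(8z + 5) + 1/2| < ε.
(-4z - 12)/(8z + 5) + 1/2 = (8(-4z - 12) − (-4)(8z + 5)) / (8(8z + 5)) = -76/(8(8z + 5)).
For z > 0 we have 8z + 5 > 8z, so |(-4z - 12)/(8z + 5) + 1/2| = 76/(8(8z + 5)) < 76/(8·8z) = (19/16)/z.
Thus |(-4z - 12)/(8z + 5) + 1/2| < ε whenever z > (19/16)/ε.
Take N_0 = (19/16)/ε. If z > N_0 then |(-4z - 12)/(8z + 5) + 1/2| < (19/16)/z < ε.

N_0 = (19/16)/ε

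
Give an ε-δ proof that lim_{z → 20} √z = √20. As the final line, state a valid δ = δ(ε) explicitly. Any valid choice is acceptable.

δ = min(20, √20·ε)

Let ε > 0 be given. We want δ > 0 such that 0 < |z − 20| < δ implies |√z − √20| < ε.
Multiplying by the conjugate, |√z − √20| = |z − 20|/(√z + √20).
Restrict δ ≤ 20 so that |z − 20| < 20 forces z > 0, and then √z + √20 > √20.
Hence |√z − √20| < |z − 20|/√20, which is < ε once |z − 20| < √20·ε.
Take δ = min(20, √20·ε). If 0 < |z − 20| < δ then z > 0 and |√z − √20| < |z − 20|/√20 < ε.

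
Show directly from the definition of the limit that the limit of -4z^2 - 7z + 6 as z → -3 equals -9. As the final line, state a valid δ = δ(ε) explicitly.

δ = min(1, ε/21)

Fix ε > 0. We want δ > 0 such that 0 < |z + 3| < δ implies |(-4z^2 - 7z + 6) + 9| < ε.
(-4z^2 - 7z + 6) + 9 = -4z^2 - 7z + 15 = (z + 3)(-4z + 5).
So |(-4z^2 - 7z + 6) + 9| = |z + 3|·|-4z + 5|.
Assume first that |z + 3| < 1, so |z| < 4. Then |-4z + 5| ≤ 4·4 + 5 = 21.
Hence |(-4z^2 - 7z + 6) + 9| ≤ 21|z + 3| < ε provided |z + 3| < ε/21.
Choosing δ = min(1, ε/21) ensures both conditions, hence |(-4z^2 - 7z + 6) + 9| < ε.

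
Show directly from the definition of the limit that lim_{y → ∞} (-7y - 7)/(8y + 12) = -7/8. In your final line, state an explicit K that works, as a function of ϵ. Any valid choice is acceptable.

Let ϵ > 0 be given. We seek K > 0 such that y > K implies |(-7y - 7)/(8y + 12) + 7/8| < ϵ.
(-7y - 7)/(8y + 12) + 7/8 = (8(-7y - 7) − (-7)(8y + 12)) / (8(8y + 12)) = 28/(8(8y + 12)).
For y > 0 we have 8y + 12 > 8y, so |(-7y - 7)/(8y + 12) + 7/8| = 28/(8(8y + 12)) < 28/(8·8y) = (7/16)/y.
Thus |(-7y - 7)/(8y + 12) + 7/8| < ϵ whenever y > (7/16)/ϵ.
Take K = (7/16)/ϵ. If y > K then |(-7y - 7)/(8y + 12) + 7/8| < (7/16)/y < ϵ.

K = (7/16)/ϵ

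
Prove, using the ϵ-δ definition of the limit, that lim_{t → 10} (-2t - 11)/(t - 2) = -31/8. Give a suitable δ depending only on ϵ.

Suppose ϵ > 0. We want δ > 0 with 0 < |t − 10| < δ ⇒ |(-2t - 11)/(t - 2) + 31/8| < ϵ.
Combining over a common denominator, (-2t - 11)/(t - 2) + 31/8 = [(-2t - 11)·8 − (-31)·(t - 2)] / [8·(t - 2)] = 15(t − 10) / (8(t - 2)).
So |(-2t - 11)/(t - 2) + 31/8| = 15|t − 10| / (8·|t − 2|).
Restrict δ ≤ 4. Then |t − 10| < 4 gives |t − 2| = |(t − 10) + 8| ≥ 8 − 4 = 4.
Hence |(-2t - 11)/(t - 2) + 31/8| < 15|t − 10|/(8·4) = (15/32)|t − 10|, which is < ϵ once |t − 10| < (32/15)ϵ.
Take δ = min(4, (32/15)ϵ). Then 0 < |t − 10| < δ forces both bounds, so |(-2t - 11)/(t - 2) + 31/8| < ϵ.

δ = min(4, (32/15)ϵ)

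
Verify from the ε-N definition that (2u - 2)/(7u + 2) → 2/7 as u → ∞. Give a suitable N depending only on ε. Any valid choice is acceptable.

N = (18/49)/ε

Let ε > 0 be given. We seek N > 0 such that u > N implies |(2u - 2)/(7u + 2) − (2/7)| < ε.
(2u - 2)/(7u + 2) − (2/7) = (7(2u - 2) − 2(7u + 2)) / (7(7u + 2)) = -18/(7(7u + 2)).
For u > 0 we have 7u + 2 > 7u, so |(2u - 2)/(7u + 2) − (2/7)| = 18/(7(7u + 2)) < 18/(7·7u) = (18/49)/u.
Thus |(2u - 2)/(7u + 2) − (2/7)| < ε whenever u > (18/49)/ε.
Take N = (18/49)/ε. If u > N then |(2u - 2)/(7u + 2) − (2/7)| < (18/49)/u < ε.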